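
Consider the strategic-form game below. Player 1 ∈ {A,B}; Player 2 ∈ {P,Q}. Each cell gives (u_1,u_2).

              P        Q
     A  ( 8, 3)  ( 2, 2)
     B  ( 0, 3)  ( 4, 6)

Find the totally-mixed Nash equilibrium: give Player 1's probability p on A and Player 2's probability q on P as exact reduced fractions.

P1 mixes 3/4 on A; P2 mixes 1/5 on P

P1 indiff ⇒ q·8+(1-q)·2 = q·0+(1-q)·4 ⇒ q(8) = (1-q)(2) ⇒ q = 1/5
P2 indiff ⇒ p·3+(1-p)·3 = p·2+(1-p)·6 ⇒ p(1) = (1-p)(3) ⇒ p = 3/4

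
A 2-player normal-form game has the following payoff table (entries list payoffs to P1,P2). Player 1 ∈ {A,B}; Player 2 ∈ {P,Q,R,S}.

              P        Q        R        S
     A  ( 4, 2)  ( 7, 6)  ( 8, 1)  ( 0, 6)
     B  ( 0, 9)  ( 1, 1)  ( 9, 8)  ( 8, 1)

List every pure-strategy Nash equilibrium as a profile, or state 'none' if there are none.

(A,P): not NE [P2→S gives 6>2]
(A,Q): NE
(A,R): not NE [P1→B gives 9>8; P2→S gives 6>1]
(A,S): not NE [P1→B gives 8>0]
(B,P): not NE [P1→A gives 4>0]
(B,Q): not NE [P1→A gives 7>1; P2→P gives 9>1]
(B,R): not NE [P2→P gives 9>8]
(B,S): not NE [P2→P gives 9>1]

NE set: (A,Q)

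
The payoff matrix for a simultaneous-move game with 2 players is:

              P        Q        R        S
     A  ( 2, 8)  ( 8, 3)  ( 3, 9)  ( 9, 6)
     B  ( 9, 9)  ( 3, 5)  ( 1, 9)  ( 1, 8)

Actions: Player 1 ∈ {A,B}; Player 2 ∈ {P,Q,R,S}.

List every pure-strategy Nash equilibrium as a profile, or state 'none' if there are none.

Nash profiles: (A,R), (B,P)

(A,P): not NE [P1→B gives 9>2; P2→R gives 9>8]
(A,Q): not NE [P2→R gives 9>3]
(A,R): NE
(A,S): not NE [P2→R gives 9>6]
(B,P): NE
(B,Q): not NE [P1→A gives 8>3; P2→R gives 9>5]
(B,R): not NE [P1→A gives 3>1]
(B,S): not NE [P1→A gives 9>1; P2→R gives 9>8]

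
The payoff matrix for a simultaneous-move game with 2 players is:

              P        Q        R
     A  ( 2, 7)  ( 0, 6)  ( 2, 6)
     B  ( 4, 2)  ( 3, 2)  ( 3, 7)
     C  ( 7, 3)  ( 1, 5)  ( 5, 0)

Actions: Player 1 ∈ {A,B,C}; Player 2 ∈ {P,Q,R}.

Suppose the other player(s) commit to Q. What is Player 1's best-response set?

P1 best: {B}

u_1(A vs Q) = 0
u_1(B vs Q) = 3
u_1(C vs Q) = 1
max payoff 3 at {B}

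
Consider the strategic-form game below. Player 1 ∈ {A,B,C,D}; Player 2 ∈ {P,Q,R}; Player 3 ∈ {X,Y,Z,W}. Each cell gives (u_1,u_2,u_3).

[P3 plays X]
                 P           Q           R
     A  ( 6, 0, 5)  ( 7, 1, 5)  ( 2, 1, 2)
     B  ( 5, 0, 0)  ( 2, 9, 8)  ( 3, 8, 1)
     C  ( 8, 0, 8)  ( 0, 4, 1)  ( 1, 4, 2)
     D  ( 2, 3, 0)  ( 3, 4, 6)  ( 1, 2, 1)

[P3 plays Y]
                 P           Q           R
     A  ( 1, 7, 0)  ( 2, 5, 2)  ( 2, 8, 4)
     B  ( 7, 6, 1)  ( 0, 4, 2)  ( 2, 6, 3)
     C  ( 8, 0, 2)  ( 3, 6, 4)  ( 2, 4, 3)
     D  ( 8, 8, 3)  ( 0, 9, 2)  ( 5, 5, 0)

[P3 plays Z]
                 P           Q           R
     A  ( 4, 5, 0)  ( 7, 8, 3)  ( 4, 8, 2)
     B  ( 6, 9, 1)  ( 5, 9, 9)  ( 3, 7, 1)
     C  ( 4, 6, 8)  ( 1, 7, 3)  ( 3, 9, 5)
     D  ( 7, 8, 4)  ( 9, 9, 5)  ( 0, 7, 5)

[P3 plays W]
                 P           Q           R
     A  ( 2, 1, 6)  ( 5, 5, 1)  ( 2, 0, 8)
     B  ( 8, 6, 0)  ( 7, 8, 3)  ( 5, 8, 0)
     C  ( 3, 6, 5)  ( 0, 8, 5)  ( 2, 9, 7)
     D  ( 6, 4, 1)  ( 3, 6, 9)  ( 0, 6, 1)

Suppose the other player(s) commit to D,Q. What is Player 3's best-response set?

argmax u_3 = {W}

u_3(X vs D,Q) = 6
u_3(Y vs D,Q) = 2
u_3(Z vs D,Q) = 5
u_3(W vs D,Q) = 9
max payoff 9 at {W}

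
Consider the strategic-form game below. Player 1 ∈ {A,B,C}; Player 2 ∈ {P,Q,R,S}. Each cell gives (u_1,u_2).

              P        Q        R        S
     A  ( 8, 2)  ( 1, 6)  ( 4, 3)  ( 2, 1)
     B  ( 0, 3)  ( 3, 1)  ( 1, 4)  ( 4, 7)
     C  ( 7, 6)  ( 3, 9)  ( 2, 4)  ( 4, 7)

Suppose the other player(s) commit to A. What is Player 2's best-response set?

P2 best: {Q}

u_2(P vs A) = 2
u_2(Q vs A) = 6
u_2(R vs A) = 3
u_2(S vs A) = 1
max payoff 6 at {Q}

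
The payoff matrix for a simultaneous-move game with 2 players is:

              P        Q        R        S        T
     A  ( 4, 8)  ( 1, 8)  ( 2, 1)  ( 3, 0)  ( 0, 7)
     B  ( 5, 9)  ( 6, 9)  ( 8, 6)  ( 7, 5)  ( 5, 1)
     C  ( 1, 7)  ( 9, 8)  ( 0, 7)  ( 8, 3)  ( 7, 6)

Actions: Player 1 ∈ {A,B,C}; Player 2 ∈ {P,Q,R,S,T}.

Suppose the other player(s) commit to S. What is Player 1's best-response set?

argmax u_1 = {C}

u_1(A vs S) = 3
u_1(B vs S) = 7
u_1(C vs S) = 8
max payoff 8 at {C}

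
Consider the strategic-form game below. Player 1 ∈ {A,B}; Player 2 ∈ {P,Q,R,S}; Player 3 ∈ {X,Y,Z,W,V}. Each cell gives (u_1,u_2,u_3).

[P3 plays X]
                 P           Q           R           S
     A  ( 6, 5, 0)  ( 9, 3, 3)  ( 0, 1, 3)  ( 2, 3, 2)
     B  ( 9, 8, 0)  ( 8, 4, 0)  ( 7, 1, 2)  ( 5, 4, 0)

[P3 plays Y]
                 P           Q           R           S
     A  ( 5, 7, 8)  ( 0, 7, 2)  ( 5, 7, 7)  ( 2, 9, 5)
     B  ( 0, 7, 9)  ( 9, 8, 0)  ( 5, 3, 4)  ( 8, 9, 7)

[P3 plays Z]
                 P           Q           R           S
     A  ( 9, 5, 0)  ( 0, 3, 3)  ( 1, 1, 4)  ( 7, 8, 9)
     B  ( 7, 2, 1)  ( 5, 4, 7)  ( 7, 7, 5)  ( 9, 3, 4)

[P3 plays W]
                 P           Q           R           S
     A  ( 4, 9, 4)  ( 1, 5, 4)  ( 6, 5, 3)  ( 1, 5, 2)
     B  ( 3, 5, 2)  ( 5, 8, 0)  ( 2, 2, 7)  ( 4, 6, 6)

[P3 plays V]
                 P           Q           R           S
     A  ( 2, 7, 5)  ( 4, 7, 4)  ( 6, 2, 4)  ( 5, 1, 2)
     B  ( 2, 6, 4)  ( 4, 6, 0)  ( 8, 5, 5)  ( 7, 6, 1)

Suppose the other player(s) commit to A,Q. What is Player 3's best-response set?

u_3(X vs A,Q) = 3
u_3(Y vs A,Q) = 2
u_3(Z vs A,Q) = 3
u_3(W vs A,Q) = 4
u_3(V vs A,Q) = 4
max payoff 4 at {W,V}

BR_3 = {W,V}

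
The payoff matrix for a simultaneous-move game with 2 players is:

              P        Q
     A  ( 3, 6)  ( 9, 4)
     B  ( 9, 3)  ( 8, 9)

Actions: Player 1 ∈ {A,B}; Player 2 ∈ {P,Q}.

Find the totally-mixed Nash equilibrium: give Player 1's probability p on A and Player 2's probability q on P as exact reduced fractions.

P1 indiff ⇒ q·3+(1-q)·9 = q·9+(1-q)·8 ⇒ q(-6) = (1-q)(-1) ⇒ q = 1/7
P2 indiff ⇒ p·6+(1-p)·3 = p·4+(1-p)·9 ⇒ p(2) = (1-p)(6) ⇒ p = 3/4

(p,q) = (3/4, 1/7)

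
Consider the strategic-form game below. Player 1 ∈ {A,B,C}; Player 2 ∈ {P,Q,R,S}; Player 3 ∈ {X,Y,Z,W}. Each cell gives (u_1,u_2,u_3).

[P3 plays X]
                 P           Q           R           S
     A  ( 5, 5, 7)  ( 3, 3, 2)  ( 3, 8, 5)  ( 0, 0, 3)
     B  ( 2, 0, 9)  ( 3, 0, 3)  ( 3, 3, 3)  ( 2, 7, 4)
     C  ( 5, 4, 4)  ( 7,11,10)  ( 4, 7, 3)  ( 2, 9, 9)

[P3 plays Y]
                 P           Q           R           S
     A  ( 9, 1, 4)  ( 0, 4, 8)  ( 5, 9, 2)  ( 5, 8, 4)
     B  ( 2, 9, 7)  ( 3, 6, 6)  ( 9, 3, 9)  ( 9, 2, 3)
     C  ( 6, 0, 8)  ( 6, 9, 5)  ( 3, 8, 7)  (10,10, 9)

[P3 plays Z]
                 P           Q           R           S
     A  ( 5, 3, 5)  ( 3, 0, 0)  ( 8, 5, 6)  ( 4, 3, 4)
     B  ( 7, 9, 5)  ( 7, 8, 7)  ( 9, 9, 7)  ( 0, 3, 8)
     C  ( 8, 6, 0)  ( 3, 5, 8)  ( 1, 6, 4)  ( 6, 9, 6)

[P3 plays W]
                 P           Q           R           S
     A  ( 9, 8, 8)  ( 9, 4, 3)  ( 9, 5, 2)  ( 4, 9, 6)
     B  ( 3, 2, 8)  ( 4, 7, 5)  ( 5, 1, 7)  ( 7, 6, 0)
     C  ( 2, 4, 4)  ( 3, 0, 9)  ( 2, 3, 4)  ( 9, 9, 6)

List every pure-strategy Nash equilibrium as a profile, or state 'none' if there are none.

(A,P,X): not NE [P2→R gives 8>5; P3→W gives 8>7]
(A,P,Y): not NE [P2→R gives 9>1; P3→W gives 8>4]
(A,P,Z): not NE [P1→C gives 8>5; P2→R gives 5>3; P3→W gives 8>5]
(A,P,W): not NE [P2→S gives 9>8]
(A,Q,X): not NE [P1→C gives 7>3; P2→R gives 8>3; P3→Y gives 8>2]
(A,Q,Y): not NE [P1→C gives 6>0; P2→R gives 9>4]
(A,Q,Z): not NE [P1→B gives 7>3; P2→R gives 5>0; P3→Y gives 8>0]
(A,Q,W): not NE [P2→S gives 9>4; P3→Y gives 8>3]
(A,R,X): not NE [P1→C gives 4>3; P3→Z gives 6>5]
(A,R,Y): not NE [P1→B gives 9>5; P3→Z gives 6>2]
(A,R,Z): not NE [P1→B gives 9>8]
(A,R,W): not NE [P2→S gives 9>5; P3→Z gives 6>2]
(A,S,X): not NE [P1→C gives 2>0; P2→R gives 8>0; P3→W gives 6>3]
(A,S,Y): not NE [P1→C gives 10>5; P2→R gives 9>8; P3→W gives 6>4]
(A,S,Z): not NE [P1→C gives 6>4; P2→R gives 5>3; P3→W gives 6>4]
(A,S,W): not NE [P1→C gives 9>4]
(B,P,X): not NE [P1→C gives 5>2; P2→S gives 7>0]
(B,P,Y): not NE [P1→A gives 9>2; P3→X gives 9>7]
(B,P,Z): not NE [P1→C gives 8>7; P3→X gives 9>5]
(B,P,W): not NE [P1→A gives 9>3; P2→Q gives 7>2; P3→X gives 9>8]
(B,Q,X): not NE [P1→C gives 7>3; P2→S gives 7>0; P3→Z gives 7>3]
(B,Q,Y): not NE [P1→C gives 6>3; P2→P gives 9>6; P3→Z gives 7>6]
(B,Q,Z): not NE [P2→R gives 9>8]
(B,Q,W): not NE [P1→A gives 9>4; P3→Z gives 7>5]
(B,R,X): not NE [P1→C gives 4>3; P2→S gives 7>3; P3→Y gives 9>3]
(B,R,Y): not NE [P2→P gives 9>3]
(B,R,Z): not NE [P3→Y gives 9>7]
(B,R,W): not NE [P1→A gives 9>5; P2→Q gives 7>1; P3→Y gives 9>7]
(B,S,X): not NE [P3→Z gives 8>4]
(B,S,Y): not NE [P1→C gives 10>9; P2→P gives 9>2; P3→Z gives 8>3]
(B,S,Z): not NE [P1→C gives 6>0; P2→R gives 9>3]
(B,S,W): not NE [P1→C gives 9>7; P2→Q gives 7>6; P3→Z gives 8>0]
(C,P,X): not NE [P2→Q gives 11>4; P3→Y gives 8>4]
(C,P,Y): not NE [P1→A gives 9>6; P2→S gives 10>0]
(C,P,Z): not NE [P2→S gives 9>6; P3→Y gives 8>0]
(C,P,W): not NE [P1→A gives 9>2; P2→S gives 9>4; P3→Y gives 8>4]
(C,Q,X): NE
(C,Q,Y): not NE [P2→S gives 10>9; P3→X gives 10>5]
(C,Q,Z): not NE [P1→B gives 7>3; P2→S gives 9>5; P3→X gives 10>8]
(C,Q,W): not NE [P1→A gives 9>3; P2→S gives 9>0; P3→X gives 10>9]
(C,R,X): not NE [P2→Q gives 11>7; P3→Y gives 7>3]
(C,R,Y): not NE [P1→B gives 9>3; P2→S gives 10>8]
(C,R,Z): not NE [P1→B gives 9>1; P2→S gives 9>6; P3→Y gives 7>4]
(C,R,W): not NE [P1→A gives 9>2; P2→S gives 9>3; P3→Y gives 7>4]
(C,S,X): not NE [P2→Q gives 11>9]
(C,S,Y): NE
(C,S,Z): not NE [P3→Y gives 9>6]
(C,S,W): not NE [P3→Y gives 9>6]

PSNE = {(C,Q,X), (C,S,Y)}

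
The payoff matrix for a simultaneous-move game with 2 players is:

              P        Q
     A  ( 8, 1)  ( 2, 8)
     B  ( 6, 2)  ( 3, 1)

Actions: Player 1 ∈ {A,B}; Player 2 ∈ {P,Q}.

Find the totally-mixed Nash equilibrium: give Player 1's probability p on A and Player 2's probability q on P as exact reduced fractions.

P1 indiff ⇒ q·8+(1-q)·2 = q·6+(1-q)·3 ⇒ q(2) = (1-q)(1) ⇒ q = 1/3
P2 indiff ⇒ p·1+(1-p)·2 = p·8+(1-p)·1 ⇒ p(-7) = (1-p)(-1) ⇒ p = 1/8

P1 mixes 1/8 on A; P2 mixes 1/3 on P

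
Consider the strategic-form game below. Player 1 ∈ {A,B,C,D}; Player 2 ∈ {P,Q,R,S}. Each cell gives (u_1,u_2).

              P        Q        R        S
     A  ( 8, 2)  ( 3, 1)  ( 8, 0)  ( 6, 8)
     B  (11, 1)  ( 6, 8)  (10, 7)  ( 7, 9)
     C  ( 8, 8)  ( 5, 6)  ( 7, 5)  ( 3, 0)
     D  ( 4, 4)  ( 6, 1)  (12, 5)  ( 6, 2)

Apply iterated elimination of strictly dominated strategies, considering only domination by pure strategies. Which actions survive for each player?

P1 drop A (B beats it: P:11>8 Q:6>3 R:10>8 S:7>6)
P1 drop C (B beats it: P:11>8 Q:6>5 R:10>7 S:7>3)
P2 drop P (R beats it: B:7>1 D:5>4)
P2 drop Q (S beats it: B:9>8 D:2>1)
P1→{B,D} P2→{R,S}

Remaining: P1:{B,D} P2:{R,S}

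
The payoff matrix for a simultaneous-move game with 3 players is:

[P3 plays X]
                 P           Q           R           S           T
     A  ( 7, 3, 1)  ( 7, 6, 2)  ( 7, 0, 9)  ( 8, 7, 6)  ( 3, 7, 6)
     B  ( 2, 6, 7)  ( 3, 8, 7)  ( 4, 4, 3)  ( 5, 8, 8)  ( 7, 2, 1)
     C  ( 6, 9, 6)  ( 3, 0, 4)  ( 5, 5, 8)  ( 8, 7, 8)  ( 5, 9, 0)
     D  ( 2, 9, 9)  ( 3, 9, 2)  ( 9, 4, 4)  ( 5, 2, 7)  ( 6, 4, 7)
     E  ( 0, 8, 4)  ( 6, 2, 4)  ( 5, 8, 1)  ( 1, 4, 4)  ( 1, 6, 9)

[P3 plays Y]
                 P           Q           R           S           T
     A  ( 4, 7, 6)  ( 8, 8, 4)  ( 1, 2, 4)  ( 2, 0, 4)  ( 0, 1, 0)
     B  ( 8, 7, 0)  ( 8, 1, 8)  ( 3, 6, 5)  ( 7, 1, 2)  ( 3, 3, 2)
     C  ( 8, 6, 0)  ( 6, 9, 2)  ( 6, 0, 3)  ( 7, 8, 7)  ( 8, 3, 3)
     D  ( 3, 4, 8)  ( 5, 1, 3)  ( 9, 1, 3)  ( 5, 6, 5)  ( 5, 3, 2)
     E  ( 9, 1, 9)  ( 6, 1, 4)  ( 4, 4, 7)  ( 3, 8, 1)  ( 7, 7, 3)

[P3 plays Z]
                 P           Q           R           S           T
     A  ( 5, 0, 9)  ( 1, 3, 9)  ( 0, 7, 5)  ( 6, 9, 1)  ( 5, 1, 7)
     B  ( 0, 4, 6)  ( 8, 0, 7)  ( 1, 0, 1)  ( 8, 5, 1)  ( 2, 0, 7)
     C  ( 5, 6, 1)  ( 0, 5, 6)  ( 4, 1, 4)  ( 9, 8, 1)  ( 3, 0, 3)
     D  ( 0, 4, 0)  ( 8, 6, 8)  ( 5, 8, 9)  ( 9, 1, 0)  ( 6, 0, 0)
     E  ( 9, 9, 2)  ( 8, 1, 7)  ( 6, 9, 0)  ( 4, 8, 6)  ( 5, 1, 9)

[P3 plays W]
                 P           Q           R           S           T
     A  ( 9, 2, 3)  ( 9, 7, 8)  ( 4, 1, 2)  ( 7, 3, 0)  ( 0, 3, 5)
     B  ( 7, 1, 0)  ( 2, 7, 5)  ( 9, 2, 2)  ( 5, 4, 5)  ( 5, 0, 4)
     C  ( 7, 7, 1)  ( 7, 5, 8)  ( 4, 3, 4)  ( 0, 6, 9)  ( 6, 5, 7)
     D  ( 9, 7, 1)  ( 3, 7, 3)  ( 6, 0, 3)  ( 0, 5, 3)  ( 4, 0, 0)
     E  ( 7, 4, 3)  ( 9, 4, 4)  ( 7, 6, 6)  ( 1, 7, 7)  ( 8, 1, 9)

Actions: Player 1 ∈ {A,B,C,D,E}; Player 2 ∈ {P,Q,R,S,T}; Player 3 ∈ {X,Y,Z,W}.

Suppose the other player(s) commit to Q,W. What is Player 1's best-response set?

u_1(A vs Q,W) = 9
u_1(B vs Q,W) = 2
u_1(C vs Q,W) = 7
u_1(D vs Q,W) = 3
u_1(E vs Q,W) = 9
max payoff 9 at {A,E}

P1 best: {A,E}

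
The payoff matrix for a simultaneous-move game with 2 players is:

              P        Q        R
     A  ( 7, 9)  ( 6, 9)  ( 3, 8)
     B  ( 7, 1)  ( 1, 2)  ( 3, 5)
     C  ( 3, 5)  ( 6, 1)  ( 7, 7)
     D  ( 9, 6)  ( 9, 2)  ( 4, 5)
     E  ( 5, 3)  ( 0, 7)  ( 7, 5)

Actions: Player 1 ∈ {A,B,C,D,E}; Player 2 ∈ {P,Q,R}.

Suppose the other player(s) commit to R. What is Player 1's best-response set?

P1 best: {C,E}

u_1(A vs R) = 3
u_1(B vs R) = 3
u_1(C vs R) = 7
u_1(D vs R) = 4
u_1(E vs R) = 7
max payoff 7 at {C,E}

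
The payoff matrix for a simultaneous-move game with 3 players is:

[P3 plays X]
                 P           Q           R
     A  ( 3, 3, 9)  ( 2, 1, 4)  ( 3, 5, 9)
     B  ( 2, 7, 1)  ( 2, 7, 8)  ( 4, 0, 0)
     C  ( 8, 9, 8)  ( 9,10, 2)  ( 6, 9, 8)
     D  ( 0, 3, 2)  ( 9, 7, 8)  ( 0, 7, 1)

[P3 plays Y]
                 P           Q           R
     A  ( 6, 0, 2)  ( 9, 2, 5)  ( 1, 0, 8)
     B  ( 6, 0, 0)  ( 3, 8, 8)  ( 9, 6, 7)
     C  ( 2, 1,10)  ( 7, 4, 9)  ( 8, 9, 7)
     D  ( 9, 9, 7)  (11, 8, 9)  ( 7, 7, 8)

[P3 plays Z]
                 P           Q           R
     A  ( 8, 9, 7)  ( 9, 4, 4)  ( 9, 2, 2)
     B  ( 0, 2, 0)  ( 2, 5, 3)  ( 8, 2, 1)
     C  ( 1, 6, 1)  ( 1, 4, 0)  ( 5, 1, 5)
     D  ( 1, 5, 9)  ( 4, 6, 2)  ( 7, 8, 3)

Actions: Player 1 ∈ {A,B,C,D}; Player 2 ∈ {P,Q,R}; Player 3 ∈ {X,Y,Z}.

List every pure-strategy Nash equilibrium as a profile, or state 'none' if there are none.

Equilibria: none

(A,P,X): not NE [P1→C gives 8>3; P2→R gives 5>3]
(A,P,Y): not NE [P1→D gives 9>6; P2→Q gives 2>0; P3→X gives 9>2]
(A,P,Z): not NE [P3→X gives 9>7]
(A,Q,X): not NE [P1→D gives 9>2; P2→R gives 5>1; P3→Y gives 5>4]
(A,Q,Y): not NE [P1→D gives 11>9]
(A,Q,Z): not NE [P2→P gives 9>4; P3→Y gives 5>4]
(A,R,X): not NE [P1→C gives 6>3]
(A,R,Y): not NE [P1→B gives 9>1; P2→Q gives 2>0; P3→X gives 9>8]
(A,R,Z): not NE [P2→P gives 9>2; P3→X gives 9>2]
(B,P,X): not NE [P1→C gives 8>2]
(B,P,Y): not NE [P1→D gives 9>6; P2→Q gives 8>0; P3→X gives 1>0]
(B,P,Z): not NE [P1→A gives 8>0; P2→Q gives 5>2; P3→X gives 1>0]
(B,Q,X): not NE [P1→D gives 9>2]
(B,Q,Y): not NE [P1→D gives 11>3]
(B,Q,Z): not NE [P1→A gives 9>2; P3→Y gives 8>3]
(B,R,X): not NE [P1→C gives 6>4; P2→Q gives 7>0; P3→Y gives 7>0]
(B,R,Y): not NE [P2→Q gives 8>6]
(B,R,Z): not NE [P1→A gives 9>8; P2→Q gives 5>2; P3→Y gives 7>1]
(C,P,X): not NE [P2→Q gives 10>9; P3→Y gives 10>8]
(C,P,Y): not NE [P1→D gives 9>2; P2→R gives 9>1]
(C,P,Z): not NE [P1→A gives 8>1; P3→Y gives 10>1]
(C,Q,X): not NE [P3→Y gives 9>2]
(C,Q,Y): not NE [P1→D gives 11>7; P2→R gives 9>4]
(C,Q,Z): not NE [P1→A gives 9>1; P2→P gives 6>4; P3→Y gives 9>0]
(C,R,X): not NE [P2→Q gives 10>9]
(C,R,Y): not NE [P1→B gives 9>8; P3→X gives 8>7]
(C,R,Z): not NE [P1→A gives 9>5; P2→P gives 6>1; P3→X gives 8>5]
(D,P,X): not NE [P1→C gives 8>0; P2→R gives 7>3; P3→Z gives 9>2]
(D,P,Y): not NE [P3→Z gives 9>7]
(D,P,Z): not NE [P1→A gives 8>1; P2→R gives 8>5]
(D,Q,X): not NE [P3→Y gives 9>8]
(D,Q,Y): not NE [P2→P gives 9>8]
(D,Q,Z): not NE [P1→A gives 9>4; P2→R gives 8>6; P3→Y gives 9>2]
(D,R,X): not NE [P1→C gives 6>0; P3→Y gives 8>1]
(D,R,Y): not NE [P1→B gives 9>7; P2→P gives 9>7]
(D,R,Z): not NE [P1→A gives 9>7; P3→Y gives 8>3]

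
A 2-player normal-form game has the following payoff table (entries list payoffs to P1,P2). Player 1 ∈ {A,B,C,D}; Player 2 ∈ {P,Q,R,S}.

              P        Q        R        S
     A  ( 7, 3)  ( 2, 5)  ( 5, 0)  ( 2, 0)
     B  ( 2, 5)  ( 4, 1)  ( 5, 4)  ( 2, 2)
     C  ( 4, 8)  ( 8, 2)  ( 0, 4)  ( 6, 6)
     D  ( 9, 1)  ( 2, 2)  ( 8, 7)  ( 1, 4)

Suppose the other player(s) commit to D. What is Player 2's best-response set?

P2 best: {R}

u_2(P vs D) = 1
u_2(Q vs D) = 2
u_2(R vs D) = 7
u_2(S vs D) = 4
max payoff 7 at {R}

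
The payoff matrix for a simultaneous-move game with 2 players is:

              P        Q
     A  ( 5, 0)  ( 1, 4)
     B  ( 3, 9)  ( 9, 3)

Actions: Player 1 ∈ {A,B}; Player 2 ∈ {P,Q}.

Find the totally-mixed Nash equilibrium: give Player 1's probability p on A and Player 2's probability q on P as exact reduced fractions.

P1 indiff ⇒ q·5+(1-q)·1 = q·3+(1-q)·9 ⇒ q(2) = (1-q)(8) ⇒ q = 4/5
P2 indiff ⇒ p·0+(1-p)·9 = p·4+(1-p)·3 ⇒ p(-4) = (1-p)(-6) ⇒ p = 3/5

(p,q) = (3/5, 4/5)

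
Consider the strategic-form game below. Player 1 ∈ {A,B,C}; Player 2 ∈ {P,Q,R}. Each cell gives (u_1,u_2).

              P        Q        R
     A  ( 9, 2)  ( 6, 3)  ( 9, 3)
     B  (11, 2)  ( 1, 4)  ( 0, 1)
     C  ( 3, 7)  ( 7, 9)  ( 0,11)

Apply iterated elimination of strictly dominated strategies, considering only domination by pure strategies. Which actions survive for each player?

P2 drop P (Q beats it: A:3>2 B:4>2 C:9>7)
P1 drop B (A beats it: Q:6>1 R:9>0)
P1→{A,C} P2→{Q,R}

Survivors P1:{A,C} P2:{Q,R}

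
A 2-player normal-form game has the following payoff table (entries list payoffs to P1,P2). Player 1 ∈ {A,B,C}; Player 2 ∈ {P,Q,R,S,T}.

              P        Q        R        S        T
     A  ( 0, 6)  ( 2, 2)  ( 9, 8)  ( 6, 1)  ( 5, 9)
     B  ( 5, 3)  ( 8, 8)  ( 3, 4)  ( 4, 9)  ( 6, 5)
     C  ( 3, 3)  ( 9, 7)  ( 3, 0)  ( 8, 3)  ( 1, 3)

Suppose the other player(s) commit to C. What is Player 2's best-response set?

P2 best: {Q}

u_2(P vs C) = 3
u_2(Q vs C) = 7
u_2(R vs C) = 0
u_2(S vs C) = 3
u_2(T vs C) = 3
max payoff 7 at {Q}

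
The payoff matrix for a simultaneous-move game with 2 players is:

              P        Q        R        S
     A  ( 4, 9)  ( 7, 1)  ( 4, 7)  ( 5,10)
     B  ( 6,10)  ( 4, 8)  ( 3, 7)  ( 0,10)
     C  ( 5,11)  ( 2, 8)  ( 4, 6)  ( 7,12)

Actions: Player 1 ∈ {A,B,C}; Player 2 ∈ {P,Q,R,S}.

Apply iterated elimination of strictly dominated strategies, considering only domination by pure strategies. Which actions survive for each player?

IESDS → P1:{B,C} P2:{P,S}

P2 drop Q (P beats it: A:9>1 B:10>8 C:11>8)
P2 drop R (P beats it: A:9>7 B:10>7 C:11>6)
P1 drop A (C beats it: P:5>4 S:7>5)
P1→{B,C} P2→{P,S}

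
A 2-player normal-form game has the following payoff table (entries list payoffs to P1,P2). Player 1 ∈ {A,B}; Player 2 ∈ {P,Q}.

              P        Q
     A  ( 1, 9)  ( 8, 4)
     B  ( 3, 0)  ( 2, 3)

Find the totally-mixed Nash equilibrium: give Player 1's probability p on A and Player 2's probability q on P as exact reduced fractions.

(p,q) = (3/8, 3/4)

P1 indiff ⇒ q·1+(1-q)·8 = q·3+(1-q)·2 ⇒ q(-2) = (1-q)(-6) ⇒ q = 3/4
P2 indiff ⇒ p·9+(1-p)·0 = p·4+(1-p)·3 ⇒ p(5) = (1-p)(3) ⇒ p = 3/8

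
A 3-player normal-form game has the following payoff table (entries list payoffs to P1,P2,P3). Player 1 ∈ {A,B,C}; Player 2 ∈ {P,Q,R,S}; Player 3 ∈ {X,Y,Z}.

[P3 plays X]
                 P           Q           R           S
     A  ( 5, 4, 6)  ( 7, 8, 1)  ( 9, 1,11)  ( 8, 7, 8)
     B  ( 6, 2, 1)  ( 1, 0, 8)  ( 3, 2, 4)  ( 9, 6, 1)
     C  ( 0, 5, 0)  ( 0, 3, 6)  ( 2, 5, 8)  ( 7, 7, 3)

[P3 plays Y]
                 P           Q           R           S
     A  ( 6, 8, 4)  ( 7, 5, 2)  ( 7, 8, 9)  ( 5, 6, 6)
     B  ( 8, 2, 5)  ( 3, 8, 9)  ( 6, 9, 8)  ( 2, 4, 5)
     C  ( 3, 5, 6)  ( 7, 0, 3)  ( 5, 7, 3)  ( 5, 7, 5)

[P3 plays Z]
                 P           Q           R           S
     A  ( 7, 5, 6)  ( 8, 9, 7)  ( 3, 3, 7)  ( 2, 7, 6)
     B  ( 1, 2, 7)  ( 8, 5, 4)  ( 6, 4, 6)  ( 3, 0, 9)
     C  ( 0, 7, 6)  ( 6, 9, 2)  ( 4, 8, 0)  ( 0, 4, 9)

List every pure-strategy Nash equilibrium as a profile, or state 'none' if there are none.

(A,P,X): not NE [P1→B gives 6>5; P2→Q gives 8>4]
(A,P,Y): not NE [P1→B gives 8>6; P3→Z gives 6>4]
(A,P,Z): not NE [P2→Q gives 9>5]
(A,Q,X): not NE [P3→Z gives 7>1]
(A,Q,Y): not NE [P2→R gives 8>5; P3→Z gives 7>2]
(A,Q,Z): NE
(A,R,X): not NE [P2→Q gives 8>1]
(A,R,Y): not NE [P3→X gives 11>9]
(A,R,Z): not NE [P1→B gives 6>3; P2→Q gives 9>3; P3→X gives 11>7]
(A,S,X): not NE [P1→B gives 9>8; P2→Q gives 8>7]
(A,S,Y): not NE [P2→R gives 8>6; P3→X gives 8>6]
(A,S,Z): not NE [P1→B gives 3>2; P2→Q gives 9>7; P3→X gives 8>6]
(B,P,X): not NE [P2→S gives 6>2; P3→Z gives 7>1]
(B,P,Y): not NE [P2→R gives 9>2; P3→Z gives 7>5]
(B,P,Z): not NE [P1→A gives 7>1; P2→Q gives 5>2]
(B,Q,X): not NE [P1→A gives 7>1; P2→S gives 6>0; P3→Y gives 9>8]
(B,Q,Y): not NE [P1→C gives 7>3; P2→R gives 9>8]
(B,Q,Z): not NE [P3→Y gives 9>4]
(B,R,X): not NE [P1→A gives 9>3; P2→S gives 6>2; P3→Y gives 8>4]
(B,R,Y): not NE [P1→A gives 7>6]
(B,R,Z): not NE [P2→Q gives 5>4; P3→Y gives 8>6]
(B,S,X): not NE [P3→Z gives 9>1]
(B,S,Y): not NE [P1→C gives 5>2; P2→R gives 9>4; P3→Z gives 9>5]
(B,S,Z): not NE [P2→Q gives 5>0]
(C,P,X): not NE [P1→B gives 6>0; P2→S gives 7>5; P3→Z gives 6>0]
(C,P,Y): not NE [P1→B gives 8>3; P2→S gives 7>5]
(C,P,Z): not NE [P1→A gives 7>0; P2→Q gives 9>7]
(C,Q,X): not NE [P1→A gives 7>0; P2→S gives 7>3]
(C,Q,Y): not NE [P2→S gives 7>0; P3→X gives 6>3]
(C,Q,Z): not NE [P1→B gives 8>6; P3→X gives 6>2]
(C,R,X): not NE [P1→A gives 9>2; P2→S gives 7>5]
(C,R,Y): not NE [P1→A gives 7>5; P3→X gives 8>3]
(C,R,Z): not NE [P1→B gives 6>4; P2→Q gives 9>8; P3→X gives 8>0]
(C,S,X): not NE [P1→B gives 9>7; P3→Z gives 9>3]
(C,S,Y): not NE [P3→Z gives 9>5]
(C,S,Z): not NE [P1→B gives 3>0; P2→Q gives 9>4]

Nash profiles: (A,Q,Z)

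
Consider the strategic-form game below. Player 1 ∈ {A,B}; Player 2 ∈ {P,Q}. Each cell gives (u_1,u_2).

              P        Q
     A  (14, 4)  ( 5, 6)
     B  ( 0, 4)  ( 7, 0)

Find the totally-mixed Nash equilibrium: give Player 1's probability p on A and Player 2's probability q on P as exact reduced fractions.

P1 indiff ⇒ q·14+(1-q)·5 = q·0+(1-q)·7 ⇒ q(14) = (1-q)(2) ⇒ q = 1/8
P2 indiff ⇒ p·4+(1-p)·4 = p·6+(1-p)·0 ⇒ p(-2) = (1-p)(-4) ⇒ p = 2/3

(p,q) = (2/3, 1/8)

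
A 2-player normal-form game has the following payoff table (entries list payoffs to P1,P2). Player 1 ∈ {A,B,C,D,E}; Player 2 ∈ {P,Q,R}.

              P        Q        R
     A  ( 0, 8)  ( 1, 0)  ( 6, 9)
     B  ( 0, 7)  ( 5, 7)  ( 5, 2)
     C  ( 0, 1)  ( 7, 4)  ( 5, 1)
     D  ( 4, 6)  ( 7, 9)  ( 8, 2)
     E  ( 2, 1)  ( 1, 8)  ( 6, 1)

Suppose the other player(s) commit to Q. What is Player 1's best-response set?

P1 best: {C,D}

u_1(A vs Q) = 1
u_1(B vs Q) = 5
u_1(C vs Q) = 7
u_1(D vs Q) = 7
u_1(E vs Q) = 1
max payoff 7 at {C,D}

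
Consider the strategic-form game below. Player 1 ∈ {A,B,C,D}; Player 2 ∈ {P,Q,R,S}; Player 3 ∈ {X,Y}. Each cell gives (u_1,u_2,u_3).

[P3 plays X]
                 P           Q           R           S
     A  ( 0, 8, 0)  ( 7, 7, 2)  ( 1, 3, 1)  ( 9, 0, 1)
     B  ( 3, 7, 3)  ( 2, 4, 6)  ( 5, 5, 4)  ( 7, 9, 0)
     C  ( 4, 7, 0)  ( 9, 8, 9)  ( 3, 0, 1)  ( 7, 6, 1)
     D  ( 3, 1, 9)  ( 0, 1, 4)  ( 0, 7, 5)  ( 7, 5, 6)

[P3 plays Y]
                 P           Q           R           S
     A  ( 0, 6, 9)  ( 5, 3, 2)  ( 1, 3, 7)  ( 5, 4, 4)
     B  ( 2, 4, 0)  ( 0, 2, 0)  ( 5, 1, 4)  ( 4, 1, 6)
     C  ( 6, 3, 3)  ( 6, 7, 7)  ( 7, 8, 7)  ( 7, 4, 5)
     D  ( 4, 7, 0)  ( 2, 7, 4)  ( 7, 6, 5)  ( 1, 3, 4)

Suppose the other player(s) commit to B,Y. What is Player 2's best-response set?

u_2(P vs B,Y) = 4
u_2(Q vs B,Y) = 2
u_2(R vs B,Y) = 1
u_2(S vs B,Y) = 1
max payoff 4 at {P}

BR_2 = {P}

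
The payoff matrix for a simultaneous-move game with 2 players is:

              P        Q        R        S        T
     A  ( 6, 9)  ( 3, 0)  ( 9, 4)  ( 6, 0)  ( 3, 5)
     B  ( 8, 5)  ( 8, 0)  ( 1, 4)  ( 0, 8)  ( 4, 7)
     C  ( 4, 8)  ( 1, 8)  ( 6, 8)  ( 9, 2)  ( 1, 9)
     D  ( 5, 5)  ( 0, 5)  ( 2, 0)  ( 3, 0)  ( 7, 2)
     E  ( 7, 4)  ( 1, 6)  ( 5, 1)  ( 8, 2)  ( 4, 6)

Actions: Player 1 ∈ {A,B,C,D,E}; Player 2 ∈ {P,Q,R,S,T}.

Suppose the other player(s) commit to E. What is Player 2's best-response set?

u_2(P vs E) = 4
u_2(Q vs E) = 6
u_2(R vs E) = 1
u_2(S vs E) = 2
u_2(T vs E) = 6
max payoff 6 at {Q,T}

P2 best: {Q,T}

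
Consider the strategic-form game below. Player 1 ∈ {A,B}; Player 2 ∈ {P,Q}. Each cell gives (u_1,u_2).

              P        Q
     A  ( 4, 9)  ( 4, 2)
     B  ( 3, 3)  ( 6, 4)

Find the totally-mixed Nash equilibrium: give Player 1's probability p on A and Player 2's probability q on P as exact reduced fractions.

p=1/8, q=2/3

P1 indiff ⇒ q·4+(1-q)·4 = q·3+(1-q)·6 ⇒ q(1) = (1-q)(2) ⇒ q = 2/3
P2 indiff ⇒ p·9+(1-p)·3 = p·2+(1-p)·4 ⇒ p(7) = (1-p)(1) ⇒ p = 1/8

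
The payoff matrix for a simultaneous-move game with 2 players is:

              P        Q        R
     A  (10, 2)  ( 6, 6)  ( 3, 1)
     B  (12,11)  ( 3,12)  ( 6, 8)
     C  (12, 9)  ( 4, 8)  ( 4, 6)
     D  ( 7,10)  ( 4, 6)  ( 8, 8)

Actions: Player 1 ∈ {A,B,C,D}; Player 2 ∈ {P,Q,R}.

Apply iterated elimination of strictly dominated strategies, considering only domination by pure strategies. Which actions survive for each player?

P2 drop R (P beats it: A:2>1 B:11>8 C:9>6 D:10>8)
P1 drop D (A beats it: P:10>7 Q:6>4)
P1→{A,B,C} P2→{P,Q}

IESDS → P1:{A,B,C} P2:{P,Q}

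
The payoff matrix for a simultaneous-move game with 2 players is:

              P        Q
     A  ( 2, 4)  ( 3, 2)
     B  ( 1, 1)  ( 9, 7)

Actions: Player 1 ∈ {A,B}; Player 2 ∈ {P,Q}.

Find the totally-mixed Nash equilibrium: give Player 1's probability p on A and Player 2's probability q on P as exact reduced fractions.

p=3/4, q=6/7

P1 indiff ⇒ q·2+(1-q)·3 = q·1+(1-q)·9 ⇒ q(1) = (1-q)(6) ⇒ q = 6/7
P2 indiff ⇒ p·4+(1-p)·1 = p·2+(1-p)·7 ⇒ p(2) = (1-p)(6) ⇒ p = 3/4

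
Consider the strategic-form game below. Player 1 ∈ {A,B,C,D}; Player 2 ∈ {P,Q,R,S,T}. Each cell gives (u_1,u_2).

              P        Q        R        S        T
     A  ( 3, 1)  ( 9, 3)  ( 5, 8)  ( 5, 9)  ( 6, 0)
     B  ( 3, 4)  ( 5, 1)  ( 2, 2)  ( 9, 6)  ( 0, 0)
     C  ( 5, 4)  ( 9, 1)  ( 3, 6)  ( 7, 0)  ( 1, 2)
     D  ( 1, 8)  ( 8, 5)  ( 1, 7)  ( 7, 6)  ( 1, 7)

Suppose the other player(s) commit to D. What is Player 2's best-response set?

u_2(P vs D) = 8
u_2(Q vs D) = 5
u_2(R vs D) = 7
u_2(S vs D) = 6
u_2(T vs D) = 7
max payoff 8 at {P}

P2 best: {P}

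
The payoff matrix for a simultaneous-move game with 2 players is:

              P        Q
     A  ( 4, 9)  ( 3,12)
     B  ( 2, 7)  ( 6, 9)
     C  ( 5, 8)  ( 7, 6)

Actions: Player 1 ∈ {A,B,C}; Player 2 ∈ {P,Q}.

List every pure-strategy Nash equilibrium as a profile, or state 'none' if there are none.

(A,P): not NE [P1→C gives 5>4; P2→Q gives 12>9]
(A,Q): not NE [P1→C gives 7>3]
(B,P): not NE [P1→C gives 5>2; P2→Q gives 9>7]
(B,Q): not NE [P1→C gives 7>6]
(C,P): NE
(C,Q): not NE [P2→P gives 8>6]

PSNE = {(C,P)}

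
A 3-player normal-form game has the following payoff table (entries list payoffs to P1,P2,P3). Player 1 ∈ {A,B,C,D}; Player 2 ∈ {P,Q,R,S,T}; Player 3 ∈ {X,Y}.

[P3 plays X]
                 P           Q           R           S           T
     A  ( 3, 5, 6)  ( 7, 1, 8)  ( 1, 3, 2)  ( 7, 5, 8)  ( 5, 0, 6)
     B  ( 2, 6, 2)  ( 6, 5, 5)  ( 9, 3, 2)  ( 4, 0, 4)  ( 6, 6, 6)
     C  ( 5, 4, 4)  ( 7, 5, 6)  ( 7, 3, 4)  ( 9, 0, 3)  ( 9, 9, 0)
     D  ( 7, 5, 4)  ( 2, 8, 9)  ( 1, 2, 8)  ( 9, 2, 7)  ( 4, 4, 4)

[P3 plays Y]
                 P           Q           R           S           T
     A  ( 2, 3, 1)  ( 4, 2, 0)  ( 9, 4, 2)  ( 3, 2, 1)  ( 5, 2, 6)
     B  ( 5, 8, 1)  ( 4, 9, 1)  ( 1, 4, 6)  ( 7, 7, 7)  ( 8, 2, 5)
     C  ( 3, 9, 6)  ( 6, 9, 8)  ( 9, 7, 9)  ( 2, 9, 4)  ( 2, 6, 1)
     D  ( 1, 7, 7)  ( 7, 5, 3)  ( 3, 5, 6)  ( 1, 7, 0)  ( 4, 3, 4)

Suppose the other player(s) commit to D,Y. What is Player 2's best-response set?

u_2(P vs D,Y) = 7
u_2(Q vs D,Y) = 5
u_2(R vs D,Y) = 5
u_2(S vs D,Y) = 7
u_2(T vs D,Y) = 3
max payoff 7 at {P,S}

P2 best: {P,S}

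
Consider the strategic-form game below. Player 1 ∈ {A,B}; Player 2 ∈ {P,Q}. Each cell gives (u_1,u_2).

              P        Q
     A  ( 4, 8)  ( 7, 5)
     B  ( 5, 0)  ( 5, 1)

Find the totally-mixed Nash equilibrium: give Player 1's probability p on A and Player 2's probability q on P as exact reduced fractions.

(p,q) = (1/4, 2/3)

P1 indiff ⇒ q·4+(1-q)·7 = q·5+(1-q)·5 ⇒ q(-1) = (1-q)(-2) ⇒ q = 2/3
P2 indiff ⇒ p·8+(1-p)·0 = p·5+(1-p)·1 ⇒ p(3) = (1-p)(1) ⇒ p = 1/4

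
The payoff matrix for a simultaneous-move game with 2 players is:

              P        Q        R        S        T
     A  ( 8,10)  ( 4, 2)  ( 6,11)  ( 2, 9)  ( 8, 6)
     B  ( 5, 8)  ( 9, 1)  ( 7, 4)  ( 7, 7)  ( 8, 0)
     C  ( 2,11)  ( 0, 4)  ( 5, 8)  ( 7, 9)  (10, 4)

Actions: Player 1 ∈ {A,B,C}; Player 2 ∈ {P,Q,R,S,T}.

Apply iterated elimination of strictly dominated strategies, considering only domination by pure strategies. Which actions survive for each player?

IESDS → P1:{A,B} P2:{P,R}

P2 drop Q (P beats it: A:10>2 B:8>1 C:11>4)
P2 drop S (P beats it: A:10>9 B:8>7 C:11>9)
P2 drop T (P beats it: A:10>6 B:8>0 C:11>4)
P1 drop C (A beats it: P:8>2 R:6>5)
P1→{A,B} P2→{P,R}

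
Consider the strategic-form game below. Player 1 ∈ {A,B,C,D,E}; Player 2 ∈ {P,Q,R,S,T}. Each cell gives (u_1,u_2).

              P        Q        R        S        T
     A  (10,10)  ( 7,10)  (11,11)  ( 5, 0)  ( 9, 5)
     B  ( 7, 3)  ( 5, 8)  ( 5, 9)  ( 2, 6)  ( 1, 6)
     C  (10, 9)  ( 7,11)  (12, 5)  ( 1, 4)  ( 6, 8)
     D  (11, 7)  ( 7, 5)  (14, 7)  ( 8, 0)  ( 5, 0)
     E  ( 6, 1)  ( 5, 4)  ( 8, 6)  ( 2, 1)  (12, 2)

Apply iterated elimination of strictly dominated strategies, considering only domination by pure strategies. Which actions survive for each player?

P1 drop B (A beats it: P:10>7 Q:7>5 R:11>5 S:5>2 T:9>1)
P2 drop S (Q beats it: A:10>0 C:11>4 D:5>0 E:4>1)
P2 drop T (Q beats it: A:10>5 C:11>8 D:5>0 E:4>2)
P1 drop E (A beats it: P:10>6 Q:7>5 R:11>8)
P1→{A,C,D} P2→{P,Q,R}

Survivors P1:{A,C,D} P2:{P,Q,R}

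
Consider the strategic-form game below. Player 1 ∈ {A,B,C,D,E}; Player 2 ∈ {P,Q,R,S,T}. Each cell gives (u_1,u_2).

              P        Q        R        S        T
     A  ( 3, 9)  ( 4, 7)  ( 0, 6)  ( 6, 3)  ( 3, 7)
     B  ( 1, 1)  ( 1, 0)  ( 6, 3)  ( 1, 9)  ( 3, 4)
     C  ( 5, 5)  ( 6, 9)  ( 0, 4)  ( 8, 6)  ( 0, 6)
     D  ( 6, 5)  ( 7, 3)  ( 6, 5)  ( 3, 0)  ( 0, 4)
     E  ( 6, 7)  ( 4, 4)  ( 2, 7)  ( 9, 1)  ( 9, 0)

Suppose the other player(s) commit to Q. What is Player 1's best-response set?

u_1(A vs Q) = 4
u_1(B vs Q) = 1
u_1(C vs Q) = 6
u_1(D vs Q) = 7
u_1(E vs Q) = 4
max payoff 7 at {D}

BR_1 = {D}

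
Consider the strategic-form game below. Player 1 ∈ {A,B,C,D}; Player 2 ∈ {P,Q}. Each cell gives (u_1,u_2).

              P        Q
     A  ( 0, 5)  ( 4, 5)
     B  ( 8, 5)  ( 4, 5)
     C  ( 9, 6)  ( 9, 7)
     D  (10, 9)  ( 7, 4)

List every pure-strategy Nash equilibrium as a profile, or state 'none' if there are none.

NE set: (C,Q), (D,P)

(A,P): not NE [P1→D gives 10>0]
(A,Q): not NE [P1→C gives 9>4]
(B,P): not NE [P1→D gives 10>8]
(B,Q): not NE [P1→C gives 9>4]
(C,P): not NE [P1→D gives 10>9; P2→Q gives 7>6]
(C,Q): NE
(D,P): NE
(D,Q): not NE [P1→C gives 9>7; P2→P gives 9>4]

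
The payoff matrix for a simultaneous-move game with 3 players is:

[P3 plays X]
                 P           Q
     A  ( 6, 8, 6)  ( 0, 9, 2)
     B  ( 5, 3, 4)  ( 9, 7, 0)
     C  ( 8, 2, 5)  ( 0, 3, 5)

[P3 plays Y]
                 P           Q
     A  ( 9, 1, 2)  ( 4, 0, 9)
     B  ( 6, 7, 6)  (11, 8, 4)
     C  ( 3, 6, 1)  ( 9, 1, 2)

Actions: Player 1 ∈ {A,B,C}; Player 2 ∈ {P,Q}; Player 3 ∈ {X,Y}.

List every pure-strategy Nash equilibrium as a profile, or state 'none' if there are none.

(A,P,X): not NE [P1→C gives 8>6; P2→Q gives 9>8]
(A,P,Y): not NE [P3→X gives 6>2]
(A,Q,X): not NE [P1→B gives 9>0; P3→Y gives 9>2]
(A,Q,Y): not NE [P1→B gives 11>4; P2→P gives 1>0]
(B,P,X): not NE [P1→C gives 8>5; P2→Q gives 7>3; P3→Y gives 6>4]
(B,P,Y): not NE [P1→A gives 9>6; P2→Q gives 8>7]
(B,Q,X): not NE [P3→Y gives 4>0]
(B,Q,Y): NE
(C,P,X): not NE [P2→Q gives 3>2]
(C,P,Y): not NE [P1→A gives 9>3; P3→X gives 5>1]
(C,Q,X): not NE [P1→B gives 9>0]
(C,Q,Y): not NE [P1→B gives 11>9; P2→P gives 6>1; P3→X gives 5>2]

Nash profiles: (B,Q,Y)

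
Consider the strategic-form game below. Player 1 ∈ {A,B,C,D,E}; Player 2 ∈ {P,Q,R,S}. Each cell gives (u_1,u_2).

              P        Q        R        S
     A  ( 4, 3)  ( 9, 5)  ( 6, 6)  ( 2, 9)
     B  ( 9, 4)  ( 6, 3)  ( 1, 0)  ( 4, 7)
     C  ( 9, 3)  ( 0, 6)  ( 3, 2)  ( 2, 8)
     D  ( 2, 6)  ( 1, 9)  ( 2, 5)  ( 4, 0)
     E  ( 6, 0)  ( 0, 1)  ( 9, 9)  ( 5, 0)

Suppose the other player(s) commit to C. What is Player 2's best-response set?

BR_2 = {S}

u_2(P vs C) = 3
u_2(Q vs C) = 6
u_2(R vs C) = 2
u_2(S vs C) = 8
max payoff 8 at {S}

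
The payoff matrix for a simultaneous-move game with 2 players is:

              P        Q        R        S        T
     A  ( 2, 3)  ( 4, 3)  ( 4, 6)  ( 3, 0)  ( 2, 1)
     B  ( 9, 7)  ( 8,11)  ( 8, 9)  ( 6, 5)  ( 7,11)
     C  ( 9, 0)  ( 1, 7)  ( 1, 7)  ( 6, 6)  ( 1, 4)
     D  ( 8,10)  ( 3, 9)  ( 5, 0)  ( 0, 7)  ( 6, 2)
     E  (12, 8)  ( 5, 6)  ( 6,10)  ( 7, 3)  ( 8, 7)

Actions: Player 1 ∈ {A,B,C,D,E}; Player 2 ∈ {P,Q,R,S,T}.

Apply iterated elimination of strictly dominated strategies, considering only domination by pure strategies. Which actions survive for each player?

IESDS → P1:{B,E} P2:{Q,R,T}

P1 drop A (B beats it: P:9>2 Q:8>4 R:8>4 S:6>3 T:7>2)
P1 drop C (E beats it: P:12>9 Q:5>1 R:6>1 S:7>6 T:8>1)
P1 drop D (B beats it: P:9>8 Q:8>3 R:8>5 S:6>0 T:7>6)
P2 drop P (R beats it: B:9>7 E:10>8)
P2 drop S (Q beats it: B:11>5 E:6>3)
P1→{B,E} P2→{Q,R,T}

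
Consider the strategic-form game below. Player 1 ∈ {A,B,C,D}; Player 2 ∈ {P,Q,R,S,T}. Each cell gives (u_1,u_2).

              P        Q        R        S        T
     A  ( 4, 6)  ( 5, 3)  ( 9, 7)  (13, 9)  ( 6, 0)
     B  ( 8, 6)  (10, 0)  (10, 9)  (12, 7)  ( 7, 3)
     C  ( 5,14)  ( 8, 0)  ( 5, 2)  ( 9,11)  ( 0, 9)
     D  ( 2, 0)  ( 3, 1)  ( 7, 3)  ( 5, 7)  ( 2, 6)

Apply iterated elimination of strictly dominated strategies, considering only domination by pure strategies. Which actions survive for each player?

P1 drop C (B beats it: P:8>5 Q:10>8 R:10>5 S:12>9 T:7>0)
P1 drop D (A beats it: P:4>2 Q:5>3 R:9>7 S:13>5 T:6>2)
P2 drop P (R beats it: A:7>6 B:9>6)
P2 drop Q (R beats it: A:7>3 B:9>0)
P2 drop T (R beats it: A:7>0 B:9>3)
P1→{A,B} P2→{R,S}

Survivors P1:{A,B} P2:{R,S}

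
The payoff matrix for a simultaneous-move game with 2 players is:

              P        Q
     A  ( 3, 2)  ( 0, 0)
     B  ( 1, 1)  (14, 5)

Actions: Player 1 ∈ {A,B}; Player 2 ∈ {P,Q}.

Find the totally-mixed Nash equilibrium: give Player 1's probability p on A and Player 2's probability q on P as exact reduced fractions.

P1 indiff ⇒ q·3+(1-q)·0 = q·1+(1-q)·14 ⇒ q(2) = (1-q)(14) ⇒ q = 7/8
P2 indiff ⇒ p·2+(1-p)·1 = p·0+(1-p)·5 ⇒ p(2) = (1-p)(4) ⇒ p = 2/3

p=2/3, q=7/8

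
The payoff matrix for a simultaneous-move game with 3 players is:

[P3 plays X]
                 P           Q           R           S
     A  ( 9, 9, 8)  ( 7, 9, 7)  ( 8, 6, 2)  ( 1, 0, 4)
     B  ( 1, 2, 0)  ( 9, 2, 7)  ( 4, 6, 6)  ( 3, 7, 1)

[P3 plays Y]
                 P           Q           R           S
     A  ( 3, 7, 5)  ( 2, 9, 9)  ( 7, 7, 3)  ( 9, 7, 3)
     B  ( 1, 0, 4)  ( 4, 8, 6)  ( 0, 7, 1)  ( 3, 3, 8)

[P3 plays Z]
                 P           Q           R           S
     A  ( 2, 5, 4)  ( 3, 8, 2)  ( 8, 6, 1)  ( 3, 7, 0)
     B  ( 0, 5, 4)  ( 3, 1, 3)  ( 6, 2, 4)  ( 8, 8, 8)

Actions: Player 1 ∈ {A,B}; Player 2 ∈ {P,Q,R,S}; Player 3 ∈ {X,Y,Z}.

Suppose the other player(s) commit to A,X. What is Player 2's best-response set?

argmax u_2 = {P,Q}

u_2(P vs A,X) = 9
u_2(Q vs A,X) = 9
u_2(R vs A,X) = 6
u_2(S vs A,X) = 0
max payoff 9 at {P,Q}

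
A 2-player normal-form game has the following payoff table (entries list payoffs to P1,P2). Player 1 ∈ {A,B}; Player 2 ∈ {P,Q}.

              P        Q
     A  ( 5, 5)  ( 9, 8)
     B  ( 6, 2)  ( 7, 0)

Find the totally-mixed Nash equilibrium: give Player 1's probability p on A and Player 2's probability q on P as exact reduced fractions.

P1 indiff ⇒ q·5+(1-q)·9 = q·6+(1-q)·7 ⇒ q(-1) = (1-q)(-2) ⇒ q = 2/3
P2 indiff ⇒ p·5+(1-p)·2 = p·8+(1-p)·0 ⇒ p(-3) = (1-p)(-2) ⇒ p = 2/5

(p,q) = (2/5, 2/3)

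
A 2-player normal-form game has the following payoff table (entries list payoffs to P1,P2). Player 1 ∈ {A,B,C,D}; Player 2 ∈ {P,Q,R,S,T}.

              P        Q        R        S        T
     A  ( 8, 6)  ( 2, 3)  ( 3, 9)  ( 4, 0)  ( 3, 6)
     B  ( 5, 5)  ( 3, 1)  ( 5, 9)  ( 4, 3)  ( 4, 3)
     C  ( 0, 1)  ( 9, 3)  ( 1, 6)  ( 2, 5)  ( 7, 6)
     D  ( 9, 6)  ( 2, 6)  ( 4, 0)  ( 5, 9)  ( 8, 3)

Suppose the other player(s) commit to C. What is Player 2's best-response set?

u_2(P vs C) = 1
u_2(Q vs C) = 3
u_2(R vs C) = 6
u_2(S vs C) = 5
u_2(T vs C) = 6
max payoff 6 at {R,T}

P2 best: {R,T}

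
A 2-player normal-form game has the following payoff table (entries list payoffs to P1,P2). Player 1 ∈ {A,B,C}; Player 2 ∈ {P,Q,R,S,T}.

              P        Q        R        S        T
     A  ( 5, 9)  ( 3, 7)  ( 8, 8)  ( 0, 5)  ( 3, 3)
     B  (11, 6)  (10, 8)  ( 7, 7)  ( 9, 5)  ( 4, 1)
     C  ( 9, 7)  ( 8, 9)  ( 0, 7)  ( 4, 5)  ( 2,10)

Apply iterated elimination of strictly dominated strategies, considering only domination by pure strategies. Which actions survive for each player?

IESDS → P1:{A,B} P2:{P,Q,R}

P1 drop C (B beats it: P:11>9 Q:10>8 R:7>0 S:9>4 T:4>2)
P2 drop S (P beats it: A:9>5 B:6>5)
P2 drop T (P beats it: A:9>3 B:6>1)
P1→{A,B} P2→{P,Q,R}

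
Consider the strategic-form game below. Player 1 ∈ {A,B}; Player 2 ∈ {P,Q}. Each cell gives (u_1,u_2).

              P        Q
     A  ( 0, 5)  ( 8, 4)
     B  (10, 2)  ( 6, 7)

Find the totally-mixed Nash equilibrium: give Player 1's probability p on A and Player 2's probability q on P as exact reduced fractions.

(p,q) = (5/6, 1/6)

P1 indiff ⇒ q·0+(1-q)·8 = q·10+(1-q)·6 ⇒ q(-10) = (1-q)(-2) ⇒ q = 1/6
P2 indiff ⇒ p·5+(1-p)·2 = p·4+(1-p)·7 ⇒ p(1) = (1-p)(5) ⇒ p = 5/6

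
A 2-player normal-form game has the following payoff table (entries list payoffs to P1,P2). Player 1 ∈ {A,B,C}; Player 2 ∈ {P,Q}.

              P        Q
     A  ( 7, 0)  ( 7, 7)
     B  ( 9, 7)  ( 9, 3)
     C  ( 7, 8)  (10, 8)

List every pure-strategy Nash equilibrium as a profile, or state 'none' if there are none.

PSNE = {(B,P), (C,Q)}

(A,P): not NE [P1→B gives 9>7; P2→Q gives 7>0]
(A,Q): not NE [P1→C gives 10>7]
(B,P): NE
(B,Q): not NE [P1→C gives 10>9; P2→P gives 7>3]
(C,P): not NE [P1→B gives 9>7]
(C,Q): NE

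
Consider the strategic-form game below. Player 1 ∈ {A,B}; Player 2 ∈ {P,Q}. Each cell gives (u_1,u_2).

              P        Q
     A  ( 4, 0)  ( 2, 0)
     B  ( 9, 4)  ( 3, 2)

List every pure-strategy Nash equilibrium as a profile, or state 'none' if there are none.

(A,P): not NE [P1→B gives 9>4]
(A,Q): not NE [P1→B gives 3>2]
(B,P): NE
(B,Q): not NE [P2→P gives 4>2]

NE set: (B,P)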